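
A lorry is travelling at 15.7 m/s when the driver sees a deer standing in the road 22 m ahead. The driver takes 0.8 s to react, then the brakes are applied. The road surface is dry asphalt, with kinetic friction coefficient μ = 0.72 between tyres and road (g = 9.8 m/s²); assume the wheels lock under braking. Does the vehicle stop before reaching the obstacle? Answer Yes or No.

No

a = μg = 0.72 × 9.8 = 7.056 m/s².
Reaction distance = 15.7000 × 0.8 = 12.560 m.
Braking distance = v²/(2a) = 246.490 / 14.112 = 17.467 m.
Total stopping distance = 12.560 + 17.467 = 30.027 m, vs 22 m available — it cannot stop in time and overshoots by 30.027 − 22 = 8.027 m.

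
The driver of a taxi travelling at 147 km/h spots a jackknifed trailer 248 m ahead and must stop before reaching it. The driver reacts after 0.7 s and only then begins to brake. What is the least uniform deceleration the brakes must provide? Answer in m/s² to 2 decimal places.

Required deceleration ≈ 3.80 m/s²

147 km/h ÷ 3.6 = 40.8333 m/s.
Distance covered during reaction = 40.8333 × 0.7 = 28.583 m.
Distance available for braking: 248 − 28.583 = 219.417 m.
v² = 2a·d ⇒ a = v²/(2d) = 40.8333² / (2 × 219.417) = 1667.358 / 438.834 = 3.7995 m/s².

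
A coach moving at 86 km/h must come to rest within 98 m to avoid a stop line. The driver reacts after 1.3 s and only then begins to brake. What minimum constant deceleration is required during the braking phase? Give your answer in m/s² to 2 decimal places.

86 km/h ÷ 3.6 = 23.8889 m/s.
Distance covered during reaction = 23.8889 × 1.3 = 31.056 m.
Distance available for braking: 98 − 31.056 = 66.944 m.
v² = 2a·d ⇒ a = v²/(2d) = 23.8889² / (2 × 66.944) = 570.680 / 133.888 = 4.2624 m/s².

Required deceleration ≈ 4.26 m/s²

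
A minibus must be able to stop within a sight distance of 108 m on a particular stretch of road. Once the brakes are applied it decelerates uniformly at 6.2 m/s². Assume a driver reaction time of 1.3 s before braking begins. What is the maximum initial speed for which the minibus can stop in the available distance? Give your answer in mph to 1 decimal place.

Maximum speed ≈ 65.8 mph

Stopping distance: v·t_r + v²/(2a) = 108 with t_r = 1.3 s and a = 6.200 m/s².
So v² + 16.120 v − 1339.20 = 0.
Positive root: v = −a·t_r + √((a·t_r)² + 2a·d) = −8.060 + √(64.964 + 1339.20) = 29.4122 m/s.
29.4122 m/s ÷ 0.44704 = 65.793 mph.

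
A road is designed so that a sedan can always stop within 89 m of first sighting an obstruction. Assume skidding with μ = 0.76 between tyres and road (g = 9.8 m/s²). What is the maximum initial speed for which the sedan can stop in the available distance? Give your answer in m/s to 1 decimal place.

a = μg = 0.76 × 9.8 = 7.448 m/s².
v²/(2a) = d ⇒ v = √(2 × 7.448 × 89) = √1325.74 = 36.4107 m/s.

Maximum speed ≈ 36.4 m/s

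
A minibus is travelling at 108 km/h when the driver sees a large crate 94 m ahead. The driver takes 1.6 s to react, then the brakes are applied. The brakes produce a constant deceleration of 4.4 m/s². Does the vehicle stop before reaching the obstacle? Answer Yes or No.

108 km/h ÷ 3.6 = 30.0000 m/s.
Reaction distance = 30.0000 × 1.6 = 48.000 m.
Braking distance = v²/(2a) = 900.000 / 8.800 = 102.273 m.
Total stopping distance = 48.000 + 102.273 = 150.273 m, vs 94 m available — it cannot stop in time and overshoots by 150.273 − 94 = 56.273 m.

No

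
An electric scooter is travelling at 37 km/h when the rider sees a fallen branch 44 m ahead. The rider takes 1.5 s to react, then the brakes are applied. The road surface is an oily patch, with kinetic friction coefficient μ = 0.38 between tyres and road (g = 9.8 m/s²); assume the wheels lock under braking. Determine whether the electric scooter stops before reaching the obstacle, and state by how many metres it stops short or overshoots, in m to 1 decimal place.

37 km/h ÷ 3.6 = 10.2778 m/s.
a = μg = 0.38 × 9.8 = 3.724 m/s².
Reaction distance = 10.2778 × 1.5 = 15.417 m.
Braking distance = v²/(2a) = 105.633 / 7.448 = 14.183 m.
Total stopping distance = 15.417 + 14.183 = 29.600 m, vs 44 m available — it stops with 44 − 29.600 = 14.400 m to spare.

Yes — it stops 14.4 m short of the obstacle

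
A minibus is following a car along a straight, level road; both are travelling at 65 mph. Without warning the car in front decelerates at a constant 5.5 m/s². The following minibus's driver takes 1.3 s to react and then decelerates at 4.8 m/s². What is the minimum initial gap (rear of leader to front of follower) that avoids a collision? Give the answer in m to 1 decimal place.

Minimum gap ≈ 49.0 m

65 mph × 0.44704 = 29.0576 m/s.
Leader travels v²/(2a_L) = 844.344 / 11.000 = 76.759 m before stopping.
Follower covers v·t_r = 29.0576 × 1.3 = 37.775 m while reacting, then v²/(2a_F) = 844.344 / 9.600 = 87.953 m while braking, for a total of 37.775 + 87.953 = 125.728 m.
Since a_F ≤ a_L and the follower starts braking later, the follower is never slower than the leader, so the closest approach is when both have stopped.
Minimum gap = 125.728 − 76.759 = 48.969 m.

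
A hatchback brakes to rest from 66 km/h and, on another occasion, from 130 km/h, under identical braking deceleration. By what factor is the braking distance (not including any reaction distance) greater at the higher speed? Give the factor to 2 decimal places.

Braking distance d = v²/(2a), so with a fixed, d ∝ v².
Factor = (130/66)² = 1.9697² = 3.8797.

Factor ≈ 3.88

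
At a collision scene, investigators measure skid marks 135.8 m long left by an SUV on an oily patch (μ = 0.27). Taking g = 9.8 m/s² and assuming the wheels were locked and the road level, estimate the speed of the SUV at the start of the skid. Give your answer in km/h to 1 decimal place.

Deceleration a = μg = 0.27 × 9.8 = 2.646 m/s².
v = √(2a·d) = √(2 × 2.646 × 135.8) = √718.654 = 26.8077 m/s.
= 26.8077 × 3.6 = 96.508 km/h.

Initial speed ≈ 96.5 km/h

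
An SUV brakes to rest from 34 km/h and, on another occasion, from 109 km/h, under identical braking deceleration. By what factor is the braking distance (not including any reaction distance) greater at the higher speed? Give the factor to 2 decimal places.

Braking distance d = v²/(2a), so with a fixed, d ∝ v².
Factor = (109/34)² = 3.2059² = 10.2778.

Factor ≈ 10.28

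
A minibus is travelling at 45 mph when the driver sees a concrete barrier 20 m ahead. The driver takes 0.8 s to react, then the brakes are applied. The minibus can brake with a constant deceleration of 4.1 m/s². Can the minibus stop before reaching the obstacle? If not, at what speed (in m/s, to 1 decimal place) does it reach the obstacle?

45 mph × 0.44704 = 20.1168 m/s.
Reaction distance = 20.1168 × 0.8 = 16.093 m.
Braking distance needed to stop: v²/(2a) = 404.686 / 8.200 = 49.352 m, so total needed = 16.093 + 49.352 = 65.445 m > 20 m — it cannot stop.
Distance remaining when braking begins: 20 − 16.093 = 3.907 m.
v² = v₀² − 2a·d = 404.686 − 2 × 4.100 × 3.907 = 372.649 m²/s².
v = √372.649 = 19.304 m/s.

No — it strikes the obstacle at 19.3 m/s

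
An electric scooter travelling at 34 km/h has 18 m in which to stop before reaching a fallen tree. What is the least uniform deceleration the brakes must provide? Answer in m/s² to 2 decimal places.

Required deceleration ≈ 2.48 m/s²

34 km/h ÷ 3.6 = 9.4444 m/s.
v² = 2a·d ⇒ a = v²/(2d) = 9.4444² / (2 × 18.000) = 89.197 / 36.000 = 2.4777 m/s².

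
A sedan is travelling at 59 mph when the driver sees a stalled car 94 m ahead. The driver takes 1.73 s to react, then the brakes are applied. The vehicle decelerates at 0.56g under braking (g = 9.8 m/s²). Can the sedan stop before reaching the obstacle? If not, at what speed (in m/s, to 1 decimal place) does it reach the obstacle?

No — it strikes the obstacle at 12.8 m/s

59 mph × 0.44704 = 26.3754 m/s.
a = 0.56 × 9.8 = 5.488 m/s².
Reaction distance = 26.3754 × 1.73 = 45.629 m.
Braking distance needed to stop: v²/(2a) = 695.662 / 10.976 = 63.380 m, so total needed = 45.629 + 63.380 = 109.009 m > 94 m — it cannot stop.
Distance remaining when braking begins: 94 − 45.629 = 48.371 m.
v² = v₀² − 2a·d = 695.662 − 2 × 5.488 × 48.371 = 164.742 m²/s².
v = √164.742 = 12.835 m/s.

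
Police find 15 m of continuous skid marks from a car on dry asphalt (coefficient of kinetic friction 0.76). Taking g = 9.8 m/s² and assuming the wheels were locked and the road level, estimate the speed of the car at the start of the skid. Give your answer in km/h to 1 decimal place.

Deceleration a = μg = 0.76 × 9.8 = 7.448 m/s².
v = √(2a·d) = √(2 × 7.448 × 15) = √223.440 = 14.9479 m/s.
= 14.9479 × 3.6 = 53.812 km/h.

Initial speed ≈ 53.8 km/h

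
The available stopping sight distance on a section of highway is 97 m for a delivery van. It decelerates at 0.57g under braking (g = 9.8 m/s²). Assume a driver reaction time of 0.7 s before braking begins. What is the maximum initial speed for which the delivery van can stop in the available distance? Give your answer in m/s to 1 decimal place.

Maximum speed ≈ 29.2 m/s

a = 0.57 × 9.8 = 5.586 m/s².
Stopping distance: v·t_r + v²/(2a) = 97 with t_r = 0.7 s and a = 5.586 m/s².
So v² + 7.820 v − 1083.68 = 0.
Positive root: v = −a·t_r + √((a·t_r)² + 2a·d) = −3.910 + √(15.288 + 1083.68) = 29.2407 m/s.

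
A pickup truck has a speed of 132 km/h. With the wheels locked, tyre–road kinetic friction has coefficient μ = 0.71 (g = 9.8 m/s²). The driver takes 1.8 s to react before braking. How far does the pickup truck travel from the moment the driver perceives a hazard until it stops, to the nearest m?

132 km/h ÷ 3.6 = 36.6667 m/s.
a = μg = 0.71 × 9.8 = 6.958 m/s².
Reaction distance = v·t_r = 36.6667 × 1.8 = 66.000 m.
Braking distance = v²/(2a) = 36.6667² / (2 × 6.958) = 1344.447 / 13.916 = 96.612 m.
Total = 66.000 + 96.612 = 162.612 m.

Total stopping distance ≈ 163 m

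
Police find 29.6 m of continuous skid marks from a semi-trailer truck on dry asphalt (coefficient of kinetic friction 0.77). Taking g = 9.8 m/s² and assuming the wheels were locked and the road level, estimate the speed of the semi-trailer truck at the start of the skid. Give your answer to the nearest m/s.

Deceleration a = μg = 0.77 × 9.8 = 7.546 m/s².
v = √(2a·d) = √(2 × 7.546 × 29.6) = √446.723 = 21.1358 m/s.

Initial speed ≈ 21 m/s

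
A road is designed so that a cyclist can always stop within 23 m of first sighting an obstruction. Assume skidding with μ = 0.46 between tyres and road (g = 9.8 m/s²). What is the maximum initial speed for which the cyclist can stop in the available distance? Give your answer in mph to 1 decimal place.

a = μg = 0.46 × 9.8 = 4.508 m/s².
v²/(2a) = d ⇒ v = √(2 × 4.508 × 23) = √207.37 = 14.4003 m/s.
14.4003 m/s ÷ 0.44704 = 32.213 mph.

Maximum speed ≈ 32.2 mph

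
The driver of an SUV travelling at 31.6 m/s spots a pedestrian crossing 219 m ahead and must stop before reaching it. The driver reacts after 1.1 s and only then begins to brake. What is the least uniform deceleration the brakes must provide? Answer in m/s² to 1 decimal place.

Distance covered during reaction = 31.6000 × 1.1 = 34.760 m.
Distance available for braking: 219 − 34.760 = 184.240 m.
v² = 2a·d ⇒ a = v²/(2d) = 31.6000² / (2 × 184.240) = 998.560 / 368.480 = 2.7099 m/s².

Required deceleration ≈ 2.7 m/s²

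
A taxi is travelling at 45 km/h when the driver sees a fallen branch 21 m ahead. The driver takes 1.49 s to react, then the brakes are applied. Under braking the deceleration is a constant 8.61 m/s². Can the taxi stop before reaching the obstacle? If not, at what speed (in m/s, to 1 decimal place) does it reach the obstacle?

45 km/h ÷ 3.6 = 12.5000 m/s.
Reaction distance = 12.5000 × 1.49 = 18.625 m.
Braking distance needed to stop: v²/(2a) = 156.250 / 17.220 = 9.074 m, so total needed = 18.625 + 9.074 = 27.699 m > 21 m — it cannot stop.
Distance remaining when braking begins: 21 − 18.625 = 2.375 m.
v² = v₀² − 2a·d = 156.250 − 2 × 8.610 × 2.375 = 115.353 m²/s².
v = √115.353 = 10.740 m/s.

No — it strikes the obstacle at 10.7 m/s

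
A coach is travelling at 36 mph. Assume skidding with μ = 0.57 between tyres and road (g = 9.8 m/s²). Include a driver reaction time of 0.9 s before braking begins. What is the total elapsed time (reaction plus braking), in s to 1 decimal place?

Total time ≈ 3.8 s

36 mph × 0.44704 = 16.0934 m/s.
a = μg = 0.57 × 9.8 = 5.586 m/s².
Braking time = v/a = 16.0934 / 5.586 = 2.881 s.
Total = 0.9 + 2.881 = 3.781 s.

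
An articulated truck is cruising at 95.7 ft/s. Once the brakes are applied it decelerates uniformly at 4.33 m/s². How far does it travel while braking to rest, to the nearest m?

Braking distance ≈ 98 m

95.7 ft/s × 0.3048 = 29.1694 m/s.
Braking distance = v²/(2a) = 29.1694² / (2 × 4.330) = 850.854 / 8.660 = 98.251 m.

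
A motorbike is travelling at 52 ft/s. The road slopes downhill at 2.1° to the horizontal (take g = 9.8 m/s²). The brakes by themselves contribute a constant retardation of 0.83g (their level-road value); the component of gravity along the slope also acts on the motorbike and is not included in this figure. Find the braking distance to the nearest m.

Braking distance ≈ 16 m

52 ft/s × 0.3048 = 15.8496 m/s.
a = 0.83 × 9.8 = 8.134 m/s².
Gravity along the downhill slope reduces the braking deceleration: a_eff = 8.134 − 9.8·sin 2.1° = 8.134 − 0.359 = 7.775 m/s².
Braking distance = v²/(2a) = 15.8496² / (2 × 7.775) = 251.210 / 15.550 = 16.155 m.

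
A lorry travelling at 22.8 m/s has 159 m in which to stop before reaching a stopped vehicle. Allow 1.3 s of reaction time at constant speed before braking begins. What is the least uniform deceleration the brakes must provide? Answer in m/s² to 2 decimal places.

Required deceleration ≈ 2.01 m/s²

Distance covered during reaction = 22.8000 × 1.3 = 29.640 m.
Distance available for braking: 159 − 29.640 = 129.360 m.
v² = 2a·d ⇒ a = v²/(2d) = 22.8000² / (2 × 129.360) = 519.840 / 258.720 = 2.0093 m/s².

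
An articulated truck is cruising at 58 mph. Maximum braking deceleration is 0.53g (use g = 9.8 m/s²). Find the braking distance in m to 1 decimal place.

Braking distance ≈ 64.7 m

58 mph × 0.44704 = 25.9283 m/s.
a = 0.53 × 9.8 = 5.194 m/s².
Braking distance = v²/(2a) = 25.9283² / (2 × 5.194) = 672.277 / 10.388 = 64.717 m.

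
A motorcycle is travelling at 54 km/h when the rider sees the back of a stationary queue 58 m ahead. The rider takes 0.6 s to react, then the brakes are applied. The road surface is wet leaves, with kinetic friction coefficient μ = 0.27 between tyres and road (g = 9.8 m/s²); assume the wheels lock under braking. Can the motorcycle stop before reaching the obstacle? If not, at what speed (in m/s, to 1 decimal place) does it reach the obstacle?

Yes — it stops about 6.5 m short of the obstacle, so it never reaches it

54 km/h ÷ 3.6 = 15.0000 m/s.
a = μg = 0.27 × 9.8 = 2.646 m/s².
Reaction distance = 15.0000 × 0.6 = 9.000 m.
Braking distance = v²/(2a) = 225.000 / 5.292 = 42.517 m.
Total stopping distance = 9.000 + 42.517 = 51.517 m, vs 58 m available — it stops with 58 − 51.517 = 6.483 m to spare.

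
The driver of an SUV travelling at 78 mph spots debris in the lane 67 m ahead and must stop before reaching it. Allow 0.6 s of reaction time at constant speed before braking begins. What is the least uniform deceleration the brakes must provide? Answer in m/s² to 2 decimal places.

Required deceleration ≈ 13.19 m/s²

78 mph × 0.44704 = 34.8691 m/s.
Distance covered during reaction = 34.8691 × 0.6 = 20.921 m.
Distance available for braking: 67 − 20.921 = 46.079 m.
v² = 2a·d ⇒ a = v²/(2d) = 34.8691² / (2 × 46.079) = 1215.854 / 92.158 = 13.1931 m/s².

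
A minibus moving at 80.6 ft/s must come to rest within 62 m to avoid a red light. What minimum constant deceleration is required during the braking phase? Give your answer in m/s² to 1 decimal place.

Required deceleration ≈ 4.9 m/s²

80.6 ft/s × 0.3048 = 24.5669 m/s.
v² = 2a·d ⇒ a = v²/(2d) = 24.5669² / (2 × 62.000) = 603.533 / 124.000 = 4.8672 m/s².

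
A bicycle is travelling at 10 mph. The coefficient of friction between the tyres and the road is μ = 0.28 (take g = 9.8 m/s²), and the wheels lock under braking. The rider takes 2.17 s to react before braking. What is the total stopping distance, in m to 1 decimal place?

10 mph × 0.44704 = 4.4704 m/s.
a = μg = 0.28 × 9.8 = 2.744 m/s².
Reaction distance = v·t_r = 4.4704 × 2.17 = 9.701 m.
Braking distance = v²/(2a) = 4.4704² / (2 × 2.744) = 19.984 / 5.488 = 3.641 m.
Total = 9.701 + 3.641 = 13.342 m.

Total stopping distance ≈ 13.3 m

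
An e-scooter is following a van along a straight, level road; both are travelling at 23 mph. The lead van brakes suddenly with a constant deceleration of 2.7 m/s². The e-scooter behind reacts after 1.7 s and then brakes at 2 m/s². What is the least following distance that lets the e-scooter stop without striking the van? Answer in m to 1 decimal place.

Minimum gap ≈ 24.3 m

23 mph × 0.44704 = 10.2819 m/s.
Leader travels v²/(2a_L) = 105.717 / 5.400 = 19.577 m before stopping.
Follower covers v·t_r = 10.2819 × 1.7 = 17.479 m while reacting, then v²/(2a_F) = 105.717 / 4.000 = 26.429 m while braking, for a total of 17.479 + 26.429 = 43.908 m.
Since a_F ≤ a_L and the follower starts braking later, the follower is never slower than the leader, so the closest approach is when both have stopped.
Minimum gap = 43.908 − 19.577 = 24.331 m.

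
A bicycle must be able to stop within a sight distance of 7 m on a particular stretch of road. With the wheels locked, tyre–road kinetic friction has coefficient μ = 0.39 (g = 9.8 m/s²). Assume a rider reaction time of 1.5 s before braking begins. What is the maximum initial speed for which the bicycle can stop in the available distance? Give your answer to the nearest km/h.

Maximum speed ≈ 13 km/h

a = μg = 0.39 × 9.8 = 3.822 m/s².
Stopping distance: v·t_r + v²/(2a) = 7 with t_r = 1.5 s and a = 3.822 m/s².
So v² + 11.466 v − 53.51 = 0.
Positive root: v = −a·t_r + √((a·t_r)² + 2a·d) = −5.733 + √(32.867 + 53.51) = 3.5609 m/s.
3.5609 m/s × 3.6 = 12.819 km/h.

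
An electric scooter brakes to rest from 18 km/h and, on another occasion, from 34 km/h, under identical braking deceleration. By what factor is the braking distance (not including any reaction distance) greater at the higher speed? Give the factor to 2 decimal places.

Factor ≈ 3.57

Braking distance d = v²/(2a), so with a fixed, d ∝ v².
Factor = (34/18)² = 1.8889² = 3.5679.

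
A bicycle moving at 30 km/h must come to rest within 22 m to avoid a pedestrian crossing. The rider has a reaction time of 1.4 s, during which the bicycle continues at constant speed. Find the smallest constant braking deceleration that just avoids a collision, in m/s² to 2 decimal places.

30 km/h ÷ 3.6 = 8.3333 m/s.
Distance covered during reaction = 8.3333 × 1.4 = 11.667 m.
Distance available for braking: 22 − 11.667 = 10.333 m.
v² = 2a·d ⇒ a = v²/(2d) = 8.3333² / (2 × 10.333) = 69.444 / 20.666 = 3.3603 m/s².

Required deceleration ≈ 3.36 m/s²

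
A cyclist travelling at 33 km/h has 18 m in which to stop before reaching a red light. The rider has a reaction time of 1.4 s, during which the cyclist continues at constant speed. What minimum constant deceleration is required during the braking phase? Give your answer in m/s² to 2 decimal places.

33 km/h ÷ 3.6 = 9.1667 m/s.
Distance covered during reaction = 9.1667 × 1.4 = 12.833 m.
Distance available for braking: 18 − 12.833 = 5.167 m.
v² = 2a·d ⇒ a = v²/(2d) = 9.1667² / (2 × 5.167) = 84.028 / 10.334 = 8.1312 m/s².

Required deceleration ≈ 8.13 m/s²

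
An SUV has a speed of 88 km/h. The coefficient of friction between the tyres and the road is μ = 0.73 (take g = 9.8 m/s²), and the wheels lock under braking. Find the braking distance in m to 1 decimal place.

Braking distance ≈ 41.8 m

88 km/h ÷ 3.6 = 24.4444 m/s.
a = μg = 0.73 × 9.8 = 7.154 m/s².
Braking distance = v²/(2a) = 24.4444² / (2 × 7.154) = 597.529 / 14.308 = 41.762 m.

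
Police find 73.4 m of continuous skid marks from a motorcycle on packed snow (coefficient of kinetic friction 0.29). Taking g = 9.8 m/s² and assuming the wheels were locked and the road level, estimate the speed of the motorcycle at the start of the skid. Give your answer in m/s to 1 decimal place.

Initial speed ≈ 20.4 m/s

Deceleration a = μg = 0.29 × 9.8 = 2.842 m/s².
v = √(2a·d) = √(2 × 2.842 × 73.4) = √417.206 = 20.4256 m/s.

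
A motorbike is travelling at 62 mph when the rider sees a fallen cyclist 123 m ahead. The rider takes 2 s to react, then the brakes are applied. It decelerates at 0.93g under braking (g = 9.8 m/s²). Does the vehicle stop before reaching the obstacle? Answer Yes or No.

Yes

62 mph × 0.44704 = 27.7165 m/s.
a = 0.93 × 9.8 = 9.114 m/s².
Reaction distance = 27.7165 × 2 = 55.433 m.
Braking distance = v²/(2a) = 768.204 / 18.228 = 42.144 m.
Total stopping distance = 55.433 + 42.144 = 97.577 m, vs 123 m available — it stops with 123 − 97.577 = 25.423 m to spare.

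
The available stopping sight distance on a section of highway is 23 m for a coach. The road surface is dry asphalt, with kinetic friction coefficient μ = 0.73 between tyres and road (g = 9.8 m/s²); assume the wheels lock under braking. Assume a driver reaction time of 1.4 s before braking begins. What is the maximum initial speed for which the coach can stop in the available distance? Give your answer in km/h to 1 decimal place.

Maximum speed ≈ 38.5 km/h

a = μg = 0.73 × 9.8 = 7.154 m/s².
Stopping distance: v·t_r + v²/(2a) = 23 with t_r = 1.4 s and a = 7.154 m/s².
So v² + 20.031 v − 329.08 = 0.
Positive root: v = −a·t_r + √((a·t_r)² + 2a·d) = −10.016 + √(100.320 + 329.08) = 10.7060 m/s.
10.7060 m/s × 3.6 = 38.542 km/h.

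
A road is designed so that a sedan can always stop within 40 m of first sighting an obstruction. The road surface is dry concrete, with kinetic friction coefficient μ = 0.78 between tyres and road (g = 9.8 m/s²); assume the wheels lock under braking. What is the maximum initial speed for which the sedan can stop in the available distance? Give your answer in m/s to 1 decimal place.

Maximum speed ≈ 24.7 m/s

a = μg = 0.78 × 9.8 = 7.644 m/s².
v²/(2a) = d ⇒ v = √(2 × 7.644 × 40) = √611.52 = 24.7289 m/s.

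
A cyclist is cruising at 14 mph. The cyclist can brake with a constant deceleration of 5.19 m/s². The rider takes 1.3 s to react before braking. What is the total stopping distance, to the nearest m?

14 mph × 0.44704 = 6.2586 m/s.
Reaction distance = v·t_r = 6.2586 × 1.3 = 8.136 m.
Braking distance = v²/(2a) = 6.2586² / (2 × 5.190) = 39.170 / 10.380 = 3.774 m.
Total = 8.136 + 3.774 = 11.910 m.

Total stopping distance ≈ 12 m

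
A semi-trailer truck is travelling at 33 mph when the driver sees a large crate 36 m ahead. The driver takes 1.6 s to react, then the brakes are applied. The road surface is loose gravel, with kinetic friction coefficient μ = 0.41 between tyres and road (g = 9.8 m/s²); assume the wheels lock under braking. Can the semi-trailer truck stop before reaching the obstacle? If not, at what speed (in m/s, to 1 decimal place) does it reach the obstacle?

No — it strikes the obstacle at 10.9 m/s

33 mph × 0.44704 = 14.7523 m/s.
a = μg = 0.41 × 9.8 = 4.018 m/s².
Reaction distance = 14.7523 × 1.6 = 23.604 m.
Braking distance needed to stop: v²/(2a) = 217.630 / 8.036 = 27.082 m, so total needed = 23.604 + 27.082 = 50.686 m > 36 m — it cannot stop.
Distance remaining when braking begins: 36 − 23.604 = 12.396 m.
v² = v₀² − 2a·d = 217.630 − 2 × 4.018 × 12.396 = 118.016 m²/s².
v = √118.016 = 10.864 m/s.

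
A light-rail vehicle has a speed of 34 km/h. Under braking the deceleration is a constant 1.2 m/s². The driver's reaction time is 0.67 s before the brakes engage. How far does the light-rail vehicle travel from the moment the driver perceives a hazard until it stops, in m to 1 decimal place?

Total stopping distance ≈ 43.5 m

34 km/h ÷ 3.6 = 9.4444 m/s.
Reaction distance = v·t_r = 9.4444 × 0.67 = 6.328 m.
Braking distance = v²/(2a) = 9.4444² / (2 × 1.200) = 89.197 / 2.400 = 37.165 m.
Total = 6.328 + 37.165 = 43.493 m.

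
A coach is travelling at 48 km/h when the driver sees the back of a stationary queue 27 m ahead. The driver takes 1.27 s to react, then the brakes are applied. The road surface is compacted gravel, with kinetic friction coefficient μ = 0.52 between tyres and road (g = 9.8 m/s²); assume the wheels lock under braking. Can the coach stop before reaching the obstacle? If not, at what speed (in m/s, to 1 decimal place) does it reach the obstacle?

No — it strikes the obstacle at 8.7 m/s

48 km/h ÷ 3.6 = 13.3333 m/s.
a = μg = 0.52 × 9.8 = 5.096 m/s².
Reaction distance = 13.3333 × 1.27 = 16.933 m.
Braking distance needed to stop: v²/(2a) = 177.777 / 10.192 = 17.443 m, so total needed = 16.933 + 17.443 = 34.376 m > 27 m — it cannot stop.
Distance remaining when braking begins: 27 − 16.933 = 10.067 m.
v² = v₀² − 2a·d = 177.777 − 2 × 5.096 × 10.067 = 75.174 m²/s².
v = √75.174 = 8.670 m/s.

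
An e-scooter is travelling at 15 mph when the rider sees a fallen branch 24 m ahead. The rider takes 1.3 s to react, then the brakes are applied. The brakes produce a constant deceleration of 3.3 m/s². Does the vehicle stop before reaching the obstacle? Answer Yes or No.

Yes

15 mph × 0.44704 = 6.7056 m/s.
Reaction distance = 6.7056 × 1.3 = 8.717 m.
Braking distance = v²/(2a) = 44.965 / 6.600 = 6.813 m.
Total stopping distance = 8.717 + 6.813 = 15.530 m, vs 24 m available — it stops with 24 − 15.530 = 8.470 m to spare.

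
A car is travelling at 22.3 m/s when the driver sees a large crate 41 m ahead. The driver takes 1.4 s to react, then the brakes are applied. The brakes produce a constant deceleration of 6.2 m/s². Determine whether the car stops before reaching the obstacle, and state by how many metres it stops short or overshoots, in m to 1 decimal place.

No — it overshoots by 30.3 m

Reaction distance = 22.3000 × 1.4 = 31.220 m.
Braking distance = v²/(2a) = 497.290 / 12.400 = 40.104 m.
Total stopping distance = 31.220 + 40.104 = 71.324 m, vs 41 m available — it cannot stop in time and overshoots by 71.324 − 41 = 30.324 m.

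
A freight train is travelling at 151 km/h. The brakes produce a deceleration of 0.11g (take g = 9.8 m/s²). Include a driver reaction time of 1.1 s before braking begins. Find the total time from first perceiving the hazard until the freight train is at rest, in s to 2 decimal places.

151 km/h ÷ 3.6 = 41.9444 m/s.
a = 0.11 × 9.8 = 1.078 m/s².
Braking time = v/a = 41.9444 / 1.078 = 38.909 s.
Total = 1.1 + 38.909 = 40.009 s.

Total time ≈ 40.01 s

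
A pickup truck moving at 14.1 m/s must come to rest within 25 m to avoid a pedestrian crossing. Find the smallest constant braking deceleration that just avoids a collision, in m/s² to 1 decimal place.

v² = 2a·d ⇒ a = v²/(2d) = 14.1000² / (2 × 25.000) = 198.810 / 50.000 = 3.9762 m/s².

Required deceleration ≈ 4.0 m/s²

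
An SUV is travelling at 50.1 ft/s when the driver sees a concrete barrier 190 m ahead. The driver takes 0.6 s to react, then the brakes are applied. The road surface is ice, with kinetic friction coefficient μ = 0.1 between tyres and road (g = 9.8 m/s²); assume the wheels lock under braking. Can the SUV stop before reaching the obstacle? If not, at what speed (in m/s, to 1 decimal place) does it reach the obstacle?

Yes — it stops about 61.9 m short of the obstacle, so it never reaches it

50.1 ft/s × 0.3048 = 15.2705 m/s.
a = μg = 0.1 × 9.8 = 0.980 m/s².
Reaction distance = 15.2705 × 0.6 = 9.162 m.
Braking distance = v²/(2a) = 233.188 / 1.960 = 118.973 m.
Total stopping distance = 9.162 + 118.973 = 128.135 m, vs 190 m available — it stops with 190 − 128.135 = 61.865 m to spare.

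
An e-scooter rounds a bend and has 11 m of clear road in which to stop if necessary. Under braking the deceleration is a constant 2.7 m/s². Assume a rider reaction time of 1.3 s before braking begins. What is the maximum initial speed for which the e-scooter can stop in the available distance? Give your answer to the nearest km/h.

Stopping distance: v·t_r + v²/(2a) = 11 with t_r = 1.3 s and a = 2.700 m/s².
So v² + 7.020 v − 59.40 = 0.
Positive root: v = −a·t_r + √((a·t_r)² + 2a·d) = −3.510 + √(12.320 + 59.40) = 4.9588 m/s.
4.9588 m/s × 3.6 = 17.852 km/h.

Maximum speed ≈ 18 km/h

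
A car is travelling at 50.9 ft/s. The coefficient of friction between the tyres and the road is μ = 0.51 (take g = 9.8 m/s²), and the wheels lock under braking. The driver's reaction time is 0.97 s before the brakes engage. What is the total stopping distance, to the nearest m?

50.9 ft/s × 0.3048 = 15.5143 m/s.
a = μg = 0.51 × 9.8 = 4.998 m/s².
Reaction distance = v·t_r = 15.5143 × 0.97 = 15.049 m.
Braking distance = v²/(2a) = 15.5143² / (2 × 4.998) = 240.694 / 9.996 = 24.079 m.
Total = 15.049 + 24.079 = 39.128 m.

Total stopping distance ≈ 39 m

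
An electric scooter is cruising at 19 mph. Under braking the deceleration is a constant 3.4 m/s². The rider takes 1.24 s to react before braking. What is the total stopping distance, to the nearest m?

19 mph × 0.44704 = 8.4938 m/s.
Reaction distance = v·t_r = 8.4938 × 1.24 = 10.532 m.
Braking distance = v²/(2a) = 8.4938² / (2 × 3.400) = 72.145 / 6.800 = 10.610 m.
Total = 10.532 + 10.610 = 21.142 m.

Total stopping distance ≈ 21 m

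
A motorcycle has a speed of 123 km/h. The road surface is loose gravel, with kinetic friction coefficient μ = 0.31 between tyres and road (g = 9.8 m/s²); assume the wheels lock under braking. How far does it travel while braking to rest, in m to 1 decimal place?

Braking distance ≈ 192.1 m

123 km/h ÷ 3.6 = 34.1667 m/s.
a = μg = 0.31 × 9.8 = 3.038 m/s².
Braking distance = v²/(2a) = 34.1667² / (2 × 3.038) = 1167.363 / 6.076 = 192.127 m.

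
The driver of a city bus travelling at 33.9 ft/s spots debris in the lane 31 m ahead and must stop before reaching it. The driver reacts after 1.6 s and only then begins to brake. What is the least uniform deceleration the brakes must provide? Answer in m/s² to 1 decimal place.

33.9 ft/s × 0.3048 = 10.3327 m/s.
Distance covered during reaction = 10.3327 × 1.6 = 16.532 m.
Distance available for braking: 31 − 16.532 = 14.468 m.
v² = 2a·d ⇒ a = v²/(2d) = 10.3327² / (2 × 14.468) = 106.765 / 28.936 = 3.6897 m/s².

Required deceleration ≈ 3.7 m/s²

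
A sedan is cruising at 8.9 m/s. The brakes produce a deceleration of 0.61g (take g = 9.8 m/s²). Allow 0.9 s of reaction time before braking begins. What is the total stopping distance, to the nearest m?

Total stopping distance ≈ 15 m

a = 0.61 × 9.8 = 5.978 m/s².
Reaction distance = v·t_r = 8.9000 × 0.9 = 8.010 m.
Braking distance = v²/(2a) = 8.9000² / (2 × 5.978) = 79.210 / 11.956 = 6.625 m.
Total = 8.010 + 6.625 = 14.635 m.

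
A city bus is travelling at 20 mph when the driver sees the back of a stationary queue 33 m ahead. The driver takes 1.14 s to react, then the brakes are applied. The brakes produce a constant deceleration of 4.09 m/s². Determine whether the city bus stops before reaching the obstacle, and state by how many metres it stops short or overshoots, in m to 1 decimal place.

Yes — it stops 13.0 m short of the obstacle

20 mph × 0.44704 = 8.9408 m/s.
Reaction distance = 8.9408 × 1.14 = 10.193 m.
Braking distance = v²/(2a) = 79.938 / 8.180 = 9.772 m.
Total stopping distance = 10.193 + 9.772 = 19.965 m, vs 33 m available — it stops with 33 − 19.965 = 13.035 m to spare.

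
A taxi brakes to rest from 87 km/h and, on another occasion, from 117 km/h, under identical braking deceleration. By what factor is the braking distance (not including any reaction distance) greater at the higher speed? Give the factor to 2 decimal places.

Factor ≈ 1.81

Braking distance d = v²/(2a), so with a fixed, d ∝ v².
Factor = (117/87)² = 1.3448² = 1.8085.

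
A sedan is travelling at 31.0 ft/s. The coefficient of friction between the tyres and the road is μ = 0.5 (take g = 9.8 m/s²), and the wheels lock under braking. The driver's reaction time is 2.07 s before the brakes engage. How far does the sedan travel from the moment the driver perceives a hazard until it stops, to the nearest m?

Total stopping distance ≈ 29 m

31 ft/s × 0.3048 = 9.4488 m/s.
a = μg = 0.5 × 9.8 = 4.900 m/s².
Reaction distance = v·t_r = 9.4488 × 2.07 = 19.559 m.
Braking distance = v²/(2a) = 9.4488² / (2 × 4.900) = 89.280 / 9.800 = 9.110 m.
Total = 19.559 + 9.110 = 28.669 m.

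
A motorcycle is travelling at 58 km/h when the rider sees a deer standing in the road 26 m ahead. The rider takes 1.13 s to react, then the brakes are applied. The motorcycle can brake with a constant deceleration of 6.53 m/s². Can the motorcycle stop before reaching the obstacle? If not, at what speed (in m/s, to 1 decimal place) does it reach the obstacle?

No — it strikes the obstacle at 12.6 m/s

58 km/h ÷ 3.6 = 16.1111 m/s.
Reaction distance = 16.1111 × 1.13 = 18.206 m.
Braking distance needed to stop: v²/(2a) = 259.568 / 13.060 = 19.875 m, so total needed = 18.206 + 19.875 = 38.081 m > 26 m — it cannot stop.
Distance remaining when braking begins: 26 − 18.206 = 7.794 m.
v² = v₀² − 2a·d = 259.568 − 2 × 6.530 × 7.794 = 157.778 m²/s².
v = √157.778 = 12.561 m/s.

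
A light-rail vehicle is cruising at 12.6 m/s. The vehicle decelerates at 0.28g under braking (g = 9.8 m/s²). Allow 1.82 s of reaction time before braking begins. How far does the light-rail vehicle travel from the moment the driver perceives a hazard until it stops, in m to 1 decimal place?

Total stopping distance ≈ 51.9 m

a = 0.28 × 9.8 = 2.744 m/s².
Reaction distance = v·t_r = 12.6000 × 1.82 = 22.932 m.
Braking distance = v²/(2a) = 12.6000² / (2 × 2.744) = 158.760 / 5.488 = 28.929 m.
Total = 22.932 + 28.929 = 51.861 m.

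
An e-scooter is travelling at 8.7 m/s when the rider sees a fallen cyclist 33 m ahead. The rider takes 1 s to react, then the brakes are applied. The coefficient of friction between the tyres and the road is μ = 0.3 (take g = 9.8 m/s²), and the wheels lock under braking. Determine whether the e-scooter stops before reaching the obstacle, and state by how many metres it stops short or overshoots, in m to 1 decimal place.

a = μg = 0.3 × 9.8 = 2.940 m/s².
Reaction distance = 8.7000 × 1 = 8.700 m.
Braking distance = v²/(2a) = 75.690 / 5.880 = 12.872 m.
Total stopping distance = 8.700 + 12.872 = 21.572 m, vs 33 m available — it stops with 33 − 21.572 = 11.428 m to spare.

Yes — it stops 11.4 m short of the obstacle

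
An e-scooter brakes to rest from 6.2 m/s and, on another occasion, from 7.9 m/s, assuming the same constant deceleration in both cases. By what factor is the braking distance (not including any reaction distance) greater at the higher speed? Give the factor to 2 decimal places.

Factor ≈ 1.62

Braking distance d = v²/(2a), so with a fixed, d ∝ v².
Factor = (7.9/6.2)² = 1.2742² = 1.6236.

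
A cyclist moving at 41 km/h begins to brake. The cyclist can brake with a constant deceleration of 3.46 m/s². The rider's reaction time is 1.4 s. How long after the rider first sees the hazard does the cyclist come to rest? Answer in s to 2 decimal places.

Total time ≈ 4.69 s

41 km/h ÷ 3.6 = 11.3889 m/s.
Braking time = v/a = 11.3889 / 3.460 = 3.292 s.
Total = 1.4 + 3.292 = 4.692 s.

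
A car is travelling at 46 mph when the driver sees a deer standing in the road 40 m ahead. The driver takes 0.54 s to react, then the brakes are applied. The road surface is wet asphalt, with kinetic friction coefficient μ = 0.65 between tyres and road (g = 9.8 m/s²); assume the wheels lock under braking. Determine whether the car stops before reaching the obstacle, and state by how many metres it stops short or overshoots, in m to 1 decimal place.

No — it overshoots by 4.3 m

46 mph × 0.44704 = 20.5638 m/s.
a = μg = 0.65 × 9.8 = 6.370 m/s².
Reaction distance = 20.5638 × 0.54 = 11.104 m.
Braking distance = v²/(2a) = 422.870 / 12.740 = 33.192 m.
Total stopping distance = 11.104 + 33.192 = 44.296 m, vs 40 m available — it cannot stop in time and overshoots by 44.296 − 40 = 4.296 m.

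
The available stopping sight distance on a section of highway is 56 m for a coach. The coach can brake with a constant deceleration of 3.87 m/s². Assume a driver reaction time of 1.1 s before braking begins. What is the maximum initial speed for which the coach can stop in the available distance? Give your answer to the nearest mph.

Stopping distance: v·t_r + v²/(2a) = 56 with t_r = 1.1 s and a = 3.870 m/s².
So v² + 8.514 v − 433.44 = 0.
Positive root: v = −a·t_r + √((a·t_r)² + 2a·d) = −4.257 + √(18.122 + 433.44) = 16.9930 m/s.
16.9930 m/s ÷ 0.44704 = 38.012 mph.

Maximum speed ≈ 38 mph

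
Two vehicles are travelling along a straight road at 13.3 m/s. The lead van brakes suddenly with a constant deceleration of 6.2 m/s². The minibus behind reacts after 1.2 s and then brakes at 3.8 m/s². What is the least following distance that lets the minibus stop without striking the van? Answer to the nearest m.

Minimum gap ≈ 25 m

Leader travels v²/(2a_L) = 176.890 / 12.400 = 14.265 m before stopping.
Follower covers v·t_r = 13.3000 × 1.2 = 15.960 m while reacting, then v²/(2a_F) = 176.890 / 7.600 = 23.275 m while braking, for a total of 15.960 + 23.275 = 39.235 m.
Since a_F ≤ a_L and the follower starts braking later, the follower is never slower than the leader, so the closest approach is when both have stopped.
Minimum gap = 39.235 − 14.265 = 24.970 m.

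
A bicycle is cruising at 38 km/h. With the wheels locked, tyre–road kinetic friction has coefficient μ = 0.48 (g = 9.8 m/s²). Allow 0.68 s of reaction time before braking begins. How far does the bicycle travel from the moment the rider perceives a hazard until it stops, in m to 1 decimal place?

Total stopping distance ≈ 19.0 m

38 km/h ÷ 3.6 = 10.5556 m/s.
a = μg = 0.48 × 9.8 = 4.704 m/s².
Reaction distance = v·t_r = 10.5556 × 0.68 = 7.178 m.
Braking distance = v²/(2a) = 10.5556² / (2 × 4.704) = 111.421 / 9.408 = 11.843 m.
Total = 7.178 + 11.843 = 19.021 m.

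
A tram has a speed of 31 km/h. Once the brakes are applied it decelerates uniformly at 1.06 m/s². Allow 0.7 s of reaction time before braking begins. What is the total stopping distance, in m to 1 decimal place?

Total stopping distance ≈ 41.0 m

31 km/h ÷ 3.6 = 8.6111 m/s.
Reaction distance = v·t_r = 8.6111 × 0.7 = 6.028 m.
Braking distance = v²/(2a) = 8.6111² / (2 × 1.060) = 74.151 / 2.120 = 34.977 m.
Total = 6.028 + 34.977 = 41.005 m.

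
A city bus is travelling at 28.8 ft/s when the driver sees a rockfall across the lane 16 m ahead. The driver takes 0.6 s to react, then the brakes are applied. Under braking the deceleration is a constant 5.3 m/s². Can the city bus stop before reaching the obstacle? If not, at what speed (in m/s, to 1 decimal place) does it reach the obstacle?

Yes — it stops about 3.5 m short of the obstacle, so it never reaches it

28.8 ft/s × 0.3048 = 8.7782 m/s.
Reaction distance = 8.7782 × 0.6 = 5.267 m.
Braking distance = v²/(2a) = 77.057 / 10.600 = 7.270 m.
Total stopping distance = 5.267 + 7.270 = 12.537 m, vs 16 m available — it stops with 16 − 12.537 = 3.463 m to spare.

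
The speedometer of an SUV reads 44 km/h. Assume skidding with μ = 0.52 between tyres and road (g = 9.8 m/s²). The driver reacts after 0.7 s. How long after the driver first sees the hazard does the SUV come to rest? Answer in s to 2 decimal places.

44 km/h ÷ 3.6 = 12.2222 m/s.
a = μg = 0.52 × 9.8 = 5.096 m/s².
Braking time = v/a = 12.2222 / 5.096 = 2.398 s.
Total = 0.7 + 2.398 = 3.098 s.

Total time ≈ 3.10 s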